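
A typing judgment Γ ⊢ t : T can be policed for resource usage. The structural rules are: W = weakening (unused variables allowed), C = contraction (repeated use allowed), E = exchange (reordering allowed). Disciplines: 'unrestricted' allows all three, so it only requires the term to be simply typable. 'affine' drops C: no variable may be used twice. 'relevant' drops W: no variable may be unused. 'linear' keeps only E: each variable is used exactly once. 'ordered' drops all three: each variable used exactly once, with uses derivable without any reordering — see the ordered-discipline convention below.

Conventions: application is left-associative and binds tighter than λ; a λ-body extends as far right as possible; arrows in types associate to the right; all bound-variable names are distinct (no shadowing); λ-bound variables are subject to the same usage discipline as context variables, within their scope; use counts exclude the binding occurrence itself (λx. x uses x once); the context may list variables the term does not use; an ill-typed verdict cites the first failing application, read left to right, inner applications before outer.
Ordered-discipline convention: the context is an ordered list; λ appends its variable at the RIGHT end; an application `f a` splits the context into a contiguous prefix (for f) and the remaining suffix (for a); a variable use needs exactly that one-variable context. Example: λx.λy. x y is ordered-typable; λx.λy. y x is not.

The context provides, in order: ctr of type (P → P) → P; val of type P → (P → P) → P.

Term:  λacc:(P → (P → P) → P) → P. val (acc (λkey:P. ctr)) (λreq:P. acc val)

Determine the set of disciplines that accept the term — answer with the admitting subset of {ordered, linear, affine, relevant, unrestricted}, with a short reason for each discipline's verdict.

accepted by: unrestricted
variable uses: ctr=1; val=2; acc [bound]=2; key [bound]=0; req [bound]=0
use order (left to right): val, acc, ctr, acc, val
typing: well-typed — term : ((P → (P → P) → P) → P) → P
ordered: ✗, needs contraction — val ×2, acc ×2; key, req never used (weakening)
linear: ✗, needs contraction — val ×2, acc ×2; key, req never used (weakening)
affine: ✗, needs contraction — val ×2, acc ×2
relevant: ✗, key, req never used (weakening)
unrestricted: ✓, type-checks (((P → (P → P) → P) → P) → P) and nothing is barred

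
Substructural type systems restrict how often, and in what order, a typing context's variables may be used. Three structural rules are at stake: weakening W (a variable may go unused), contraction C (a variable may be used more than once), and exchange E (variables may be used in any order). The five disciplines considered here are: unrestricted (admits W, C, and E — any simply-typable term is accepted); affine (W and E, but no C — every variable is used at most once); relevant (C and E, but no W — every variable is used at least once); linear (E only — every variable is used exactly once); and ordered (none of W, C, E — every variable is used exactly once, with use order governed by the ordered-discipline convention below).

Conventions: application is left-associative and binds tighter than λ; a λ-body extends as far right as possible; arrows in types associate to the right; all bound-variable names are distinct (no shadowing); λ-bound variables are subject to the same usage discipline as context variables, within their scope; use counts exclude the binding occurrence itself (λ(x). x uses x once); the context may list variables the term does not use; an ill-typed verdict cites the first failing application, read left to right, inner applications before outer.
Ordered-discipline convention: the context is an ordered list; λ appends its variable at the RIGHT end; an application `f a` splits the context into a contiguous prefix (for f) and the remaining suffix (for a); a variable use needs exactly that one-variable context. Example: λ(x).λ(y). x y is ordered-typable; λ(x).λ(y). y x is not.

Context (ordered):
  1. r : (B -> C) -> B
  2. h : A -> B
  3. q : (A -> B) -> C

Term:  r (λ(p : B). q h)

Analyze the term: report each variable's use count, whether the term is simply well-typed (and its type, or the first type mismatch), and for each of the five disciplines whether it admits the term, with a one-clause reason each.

usage: r: 1, h: 1, q: 1, p (bound): 0
uses in reading order: r, q, h
typing: the term checks, with type B
ordered: ✗, needs weakening: p unused
linear: ✗, needs weakening: p unused
affine: ✓, no duplicate uses among r, h, q, p
relevant: ✗, needs weakening: p unused
unrestricted: ✓, simply typable at B; W, C, E all held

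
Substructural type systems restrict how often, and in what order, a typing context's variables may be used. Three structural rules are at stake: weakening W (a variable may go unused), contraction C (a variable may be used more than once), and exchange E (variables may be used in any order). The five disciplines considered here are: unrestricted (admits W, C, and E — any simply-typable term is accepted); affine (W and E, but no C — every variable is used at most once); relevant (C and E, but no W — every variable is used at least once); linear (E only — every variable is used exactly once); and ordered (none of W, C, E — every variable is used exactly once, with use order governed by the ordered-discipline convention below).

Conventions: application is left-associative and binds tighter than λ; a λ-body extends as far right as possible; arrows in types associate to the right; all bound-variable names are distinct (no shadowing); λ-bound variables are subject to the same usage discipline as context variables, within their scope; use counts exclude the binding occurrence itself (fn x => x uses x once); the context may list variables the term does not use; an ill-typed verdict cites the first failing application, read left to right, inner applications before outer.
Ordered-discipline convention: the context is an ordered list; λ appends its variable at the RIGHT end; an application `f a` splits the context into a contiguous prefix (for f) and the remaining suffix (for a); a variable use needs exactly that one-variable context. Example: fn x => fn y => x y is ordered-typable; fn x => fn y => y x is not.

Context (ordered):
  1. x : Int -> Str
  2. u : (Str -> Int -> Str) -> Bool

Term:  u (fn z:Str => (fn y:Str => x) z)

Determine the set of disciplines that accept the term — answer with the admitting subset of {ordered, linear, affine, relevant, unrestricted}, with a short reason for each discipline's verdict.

accepted by: affine, unrestricted
usage: x=1, u=1, z (bound)=1, y (bound)=0
use order (left to right): u, x, z
typing: well-typed at Bool
ordered ✗ (y left unused)
linear ✗ (y left unused)
affine ✓ (x, u, z, y: no repeats, contraction unneeded)
relevant ✗ (y left unused)
unrestricted ✓ (type-checks (Bool) and nothing is barred)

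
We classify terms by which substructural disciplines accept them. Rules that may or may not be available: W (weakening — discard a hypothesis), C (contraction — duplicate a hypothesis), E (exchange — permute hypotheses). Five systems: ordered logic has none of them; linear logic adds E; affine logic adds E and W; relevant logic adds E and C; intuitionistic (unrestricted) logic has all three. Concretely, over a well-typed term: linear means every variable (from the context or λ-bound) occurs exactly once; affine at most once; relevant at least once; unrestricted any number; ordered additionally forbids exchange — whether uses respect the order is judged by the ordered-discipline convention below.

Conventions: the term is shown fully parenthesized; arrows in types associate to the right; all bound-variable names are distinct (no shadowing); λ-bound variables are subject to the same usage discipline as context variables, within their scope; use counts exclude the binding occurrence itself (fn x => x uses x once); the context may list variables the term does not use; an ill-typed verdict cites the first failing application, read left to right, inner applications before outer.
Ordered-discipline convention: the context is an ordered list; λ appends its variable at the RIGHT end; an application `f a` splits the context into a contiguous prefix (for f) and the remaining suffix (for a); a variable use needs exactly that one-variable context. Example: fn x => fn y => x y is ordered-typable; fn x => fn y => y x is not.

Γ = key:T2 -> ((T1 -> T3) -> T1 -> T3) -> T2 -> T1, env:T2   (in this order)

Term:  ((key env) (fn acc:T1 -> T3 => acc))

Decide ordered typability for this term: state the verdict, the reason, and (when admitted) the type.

yes — one use each (key, env, acc); ordered split holds; term : T2 -> T1
use counts: key: 1×, env: 1×, acc (λ-bound): 1×
use order (left to right): key, env, acc
typing: well-typed at T2 -> T1
across the five disciplines: ordered ✓; linear ✓; affine ✓; relevant ✓; unrestricted ✓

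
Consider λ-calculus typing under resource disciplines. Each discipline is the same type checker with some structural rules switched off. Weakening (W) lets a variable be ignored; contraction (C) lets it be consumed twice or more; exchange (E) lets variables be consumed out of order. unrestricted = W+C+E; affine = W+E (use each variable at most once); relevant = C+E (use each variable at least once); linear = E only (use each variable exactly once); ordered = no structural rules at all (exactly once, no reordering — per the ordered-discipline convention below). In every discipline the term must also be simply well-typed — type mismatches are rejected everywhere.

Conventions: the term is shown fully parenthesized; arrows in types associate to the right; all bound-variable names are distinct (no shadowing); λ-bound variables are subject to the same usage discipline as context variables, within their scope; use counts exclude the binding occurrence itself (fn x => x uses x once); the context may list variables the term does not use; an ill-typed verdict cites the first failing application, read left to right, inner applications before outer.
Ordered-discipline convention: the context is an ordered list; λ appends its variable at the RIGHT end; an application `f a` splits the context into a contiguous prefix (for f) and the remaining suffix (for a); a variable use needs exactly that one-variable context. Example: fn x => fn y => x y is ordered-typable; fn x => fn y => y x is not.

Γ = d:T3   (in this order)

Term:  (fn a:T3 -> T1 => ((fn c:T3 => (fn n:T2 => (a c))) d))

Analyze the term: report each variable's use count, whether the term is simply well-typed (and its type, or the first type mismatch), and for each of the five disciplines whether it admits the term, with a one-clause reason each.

usage: d ×1, a [bound] ×1, c [bound] ×1, n [bound] ×0
uses in reading order: a, c, d
typing: well-typed — term : (T3 -> T1) -> T2 -> T1
ordered ✗ (n never used (weakening))
linear ✗ (n never used (weakening))
affine ✓ (at most one use each (d, a, c, n))
relevant ✗ (n never used (weakening))
unrestricted ✓ (simply typable at (T3 -> T1) -> T2 -> T1; W, C, E all held)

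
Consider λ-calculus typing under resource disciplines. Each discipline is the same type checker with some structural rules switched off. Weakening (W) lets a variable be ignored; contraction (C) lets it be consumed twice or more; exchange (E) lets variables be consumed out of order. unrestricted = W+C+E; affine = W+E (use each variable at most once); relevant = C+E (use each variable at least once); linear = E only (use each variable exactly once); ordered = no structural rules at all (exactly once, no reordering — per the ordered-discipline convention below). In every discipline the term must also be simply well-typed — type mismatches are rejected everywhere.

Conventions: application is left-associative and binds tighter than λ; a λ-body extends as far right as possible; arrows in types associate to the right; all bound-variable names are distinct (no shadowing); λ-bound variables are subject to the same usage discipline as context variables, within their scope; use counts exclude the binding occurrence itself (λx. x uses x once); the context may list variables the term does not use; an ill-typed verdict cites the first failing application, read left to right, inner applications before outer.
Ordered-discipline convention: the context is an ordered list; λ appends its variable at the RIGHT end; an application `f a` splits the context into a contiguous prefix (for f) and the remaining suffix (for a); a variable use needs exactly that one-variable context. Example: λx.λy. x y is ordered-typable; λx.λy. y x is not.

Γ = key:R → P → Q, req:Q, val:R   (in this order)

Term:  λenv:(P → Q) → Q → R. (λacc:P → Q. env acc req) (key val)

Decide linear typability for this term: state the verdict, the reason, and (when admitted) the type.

yes — single use per variable (key, req, val, env, acc); term : ((P → Q) → Q → R) → R
variable uses: key: 1×; req: 1×; val: 1×; env (bound): 1×; acc (bound): 1×
left-to-right use order: env, acc, req, key, val
typing: the term checks, with type ((P → Q) → Q → R) → R
summary: ordered ✗; linear ✓; affine ✓; relevant ✓; unrestricted ✓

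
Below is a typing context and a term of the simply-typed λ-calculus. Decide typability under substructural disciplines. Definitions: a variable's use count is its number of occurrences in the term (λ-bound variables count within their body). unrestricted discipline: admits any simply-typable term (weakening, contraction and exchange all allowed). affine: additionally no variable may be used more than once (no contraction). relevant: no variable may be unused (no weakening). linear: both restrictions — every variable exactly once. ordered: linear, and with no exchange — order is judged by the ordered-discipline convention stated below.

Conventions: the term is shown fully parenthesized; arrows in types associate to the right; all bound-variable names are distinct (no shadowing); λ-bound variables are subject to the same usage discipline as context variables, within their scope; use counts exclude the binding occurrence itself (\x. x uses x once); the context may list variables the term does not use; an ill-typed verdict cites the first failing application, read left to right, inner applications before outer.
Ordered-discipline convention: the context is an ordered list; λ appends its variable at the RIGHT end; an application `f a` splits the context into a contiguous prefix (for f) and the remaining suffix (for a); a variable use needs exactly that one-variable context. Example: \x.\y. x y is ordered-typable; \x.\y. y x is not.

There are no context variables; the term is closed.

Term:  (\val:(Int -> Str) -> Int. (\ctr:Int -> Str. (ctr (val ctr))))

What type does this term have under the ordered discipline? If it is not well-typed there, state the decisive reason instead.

not well-typed under ordered — ctr ×2 used more than once (contraction)
use counts: val (bound)=1; ctr (bound)=2
uses in reading order: ctr, val, ctr
typing: ✓ — ((Int -> Str) -> Int) -> (Int -> Str) -> Str
summary: ordered ✗ · linear ✗ · affine ✗ · relevant ✓ · unrestricted ✓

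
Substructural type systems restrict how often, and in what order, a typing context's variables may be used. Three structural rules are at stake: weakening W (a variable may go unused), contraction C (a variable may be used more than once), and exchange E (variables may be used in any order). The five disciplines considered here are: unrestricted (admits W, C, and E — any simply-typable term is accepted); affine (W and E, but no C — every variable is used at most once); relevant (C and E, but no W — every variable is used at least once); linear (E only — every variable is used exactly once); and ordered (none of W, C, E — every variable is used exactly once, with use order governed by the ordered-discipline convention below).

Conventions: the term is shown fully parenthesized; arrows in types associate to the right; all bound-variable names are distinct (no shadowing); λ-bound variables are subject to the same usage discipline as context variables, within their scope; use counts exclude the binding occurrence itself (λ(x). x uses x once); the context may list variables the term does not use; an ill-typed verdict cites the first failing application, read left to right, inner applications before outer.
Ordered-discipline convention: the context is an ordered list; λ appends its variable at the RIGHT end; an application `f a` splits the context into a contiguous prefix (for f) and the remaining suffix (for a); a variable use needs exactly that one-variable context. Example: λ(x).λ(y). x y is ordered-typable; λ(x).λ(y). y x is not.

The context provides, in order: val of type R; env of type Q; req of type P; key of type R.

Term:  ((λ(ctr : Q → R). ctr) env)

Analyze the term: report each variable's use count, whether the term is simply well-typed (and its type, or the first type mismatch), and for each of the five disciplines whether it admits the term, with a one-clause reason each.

variable uses: val: 0, env: 1, req: 0, key: 0, ctr (bound): 1
order of uses: ctr, env
typing: ill-typed: argument of type Q where Q → R is required
ordered ✗ (not simply typable)
linear ✗ (fails simple typing)
affine ✗ (a type mismatch blocks all five)
relevant ✗ (the type mismatch rejects it)
unrestricted ✗ (not simply typable)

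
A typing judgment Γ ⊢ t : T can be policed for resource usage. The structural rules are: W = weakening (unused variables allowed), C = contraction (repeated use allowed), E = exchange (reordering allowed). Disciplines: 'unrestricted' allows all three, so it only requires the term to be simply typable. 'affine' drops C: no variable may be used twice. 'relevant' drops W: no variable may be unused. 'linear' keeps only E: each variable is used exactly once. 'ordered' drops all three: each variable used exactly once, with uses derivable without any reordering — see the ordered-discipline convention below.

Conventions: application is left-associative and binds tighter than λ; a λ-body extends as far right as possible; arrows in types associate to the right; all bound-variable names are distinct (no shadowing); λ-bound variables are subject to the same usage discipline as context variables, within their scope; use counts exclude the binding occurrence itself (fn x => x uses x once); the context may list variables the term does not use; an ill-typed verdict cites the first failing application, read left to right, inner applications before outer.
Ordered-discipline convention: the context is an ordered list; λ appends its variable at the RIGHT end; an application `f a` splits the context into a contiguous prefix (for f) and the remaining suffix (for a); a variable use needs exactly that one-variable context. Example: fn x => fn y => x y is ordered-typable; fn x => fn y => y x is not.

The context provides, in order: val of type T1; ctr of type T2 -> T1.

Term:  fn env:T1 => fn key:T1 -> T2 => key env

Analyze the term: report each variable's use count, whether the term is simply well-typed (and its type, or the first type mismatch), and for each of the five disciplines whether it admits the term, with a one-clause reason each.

usage: val: 0; ctr: 0; env [bound]: 1; key [bound]: 1
order of uses: key, env
typing: well-typed — term : T1 -> (T1 -> T2) -> T2
ordered: ✗, val, ctr never used (weakening)
linear: ✗, val, ctr never used (weakening)
affine: ✓, none of val, ctr, env, key used more than once
relevant: ✗, val, ctr never used (weakening)
unrestricted: ✓, type-checks (T1 -> (T1 -> T2) -> T2) and nothing is barred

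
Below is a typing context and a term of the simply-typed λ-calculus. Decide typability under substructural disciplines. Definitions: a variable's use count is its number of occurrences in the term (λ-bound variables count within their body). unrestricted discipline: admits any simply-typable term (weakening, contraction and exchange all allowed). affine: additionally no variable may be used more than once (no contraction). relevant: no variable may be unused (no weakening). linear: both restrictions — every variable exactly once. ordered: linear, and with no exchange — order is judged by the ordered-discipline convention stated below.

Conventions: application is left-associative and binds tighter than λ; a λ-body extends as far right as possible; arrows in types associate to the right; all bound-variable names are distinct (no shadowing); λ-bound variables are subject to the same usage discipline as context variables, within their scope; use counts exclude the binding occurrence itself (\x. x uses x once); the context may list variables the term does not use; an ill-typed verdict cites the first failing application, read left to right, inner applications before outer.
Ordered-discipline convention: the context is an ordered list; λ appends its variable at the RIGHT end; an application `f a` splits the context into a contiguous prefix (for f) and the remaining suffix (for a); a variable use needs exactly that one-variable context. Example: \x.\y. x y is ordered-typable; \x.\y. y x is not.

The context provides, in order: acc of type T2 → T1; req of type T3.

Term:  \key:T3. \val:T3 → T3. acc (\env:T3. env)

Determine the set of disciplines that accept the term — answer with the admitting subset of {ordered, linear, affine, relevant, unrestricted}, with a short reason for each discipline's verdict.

admitted by: none
variable uses: acc: 1; req: 0; key [bound]: 0; val [bound]: 0; env [bound]: 1
use order (left to right): acc, env
typing: ill-typed: a function awaiting T2 gets T3 → T3
ordered: ✗ — a type mismatch blocks all five
linear: ✗ — the type mismatch rejects it
affine: ✗ — not simply typable
relevant: ✗ — fails simple typing
unrestricted: ✗ — a type mismatch blocks all five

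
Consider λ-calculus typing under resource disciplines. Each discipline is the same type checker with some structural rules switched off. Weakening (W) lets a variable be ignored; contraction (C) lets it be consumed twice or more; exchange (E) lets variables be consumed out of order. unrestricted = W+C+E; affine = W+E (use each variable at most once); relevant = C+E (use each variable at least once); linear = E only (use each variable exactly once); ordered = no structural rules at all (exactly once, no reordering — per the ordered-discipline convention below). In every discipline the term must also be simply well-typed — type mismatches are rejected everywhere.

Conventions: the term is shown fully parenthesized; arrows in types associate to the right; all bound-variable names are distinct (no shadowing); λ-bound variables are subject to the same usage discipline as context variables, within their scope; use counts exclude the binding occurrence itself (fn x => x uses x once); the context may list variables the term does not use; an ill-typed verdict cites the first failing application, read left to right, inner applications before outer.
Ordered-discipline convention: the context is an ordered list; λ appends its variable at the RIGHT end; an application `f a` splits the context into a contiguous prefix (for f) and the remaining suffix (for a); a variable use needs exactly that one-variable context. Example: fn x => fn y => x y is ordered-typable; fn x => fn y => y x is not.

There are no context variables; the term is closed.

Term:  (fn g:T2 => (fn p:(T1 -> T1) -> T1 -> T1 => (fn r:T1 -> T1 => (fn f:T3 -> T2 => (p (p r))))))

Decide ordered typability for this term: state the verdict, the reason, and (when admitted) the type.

no — repeated use of p ×2; g, f never used (weakening)
variable uses: g (bound) ×0, p (bound) ×2, r (bound) ×1, f (bound) ×0
order of uses: p, p, r
typing: the term checks, with type T2 -> ((T1 -> T1) -> T1 -> T1) -> (T1 -> T1) -> (T3 -> T2) -> T1 -> T1
summary: ordered ✗; linear ✗; affine ✗; relevant ✗; unrestricted ✓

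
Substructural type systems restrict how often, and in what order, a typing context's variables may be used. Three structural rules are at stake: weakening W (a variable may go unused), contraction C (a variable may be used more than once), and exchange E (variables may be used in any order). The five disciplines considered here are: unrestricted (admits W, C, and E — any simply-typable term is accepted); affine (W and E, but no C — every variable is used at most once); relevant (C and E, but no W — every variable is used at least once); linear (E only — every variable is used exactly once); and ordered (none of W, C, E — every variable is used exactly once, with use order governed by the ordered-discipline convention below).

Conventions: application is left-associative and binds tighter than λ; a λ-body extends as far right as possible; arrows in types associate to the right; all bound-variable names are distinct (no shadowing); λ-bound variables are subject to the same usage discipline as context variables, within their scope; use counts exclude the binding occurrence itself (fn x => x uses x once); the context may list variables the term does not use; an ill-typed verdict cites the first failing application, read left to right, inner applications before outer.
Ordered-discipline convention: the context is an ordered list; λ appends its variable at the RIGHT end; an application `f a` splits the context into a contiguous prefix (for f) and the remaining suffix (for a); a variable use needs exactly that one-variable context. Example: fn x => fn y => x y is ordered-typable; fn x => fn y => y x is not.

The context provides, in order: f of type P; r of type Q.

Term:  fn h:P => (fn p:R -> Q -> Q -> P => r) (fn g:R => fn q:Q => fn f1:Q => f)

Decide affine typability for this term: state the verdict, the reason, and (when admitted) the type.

yes — no duplicate uses among f, r, h, p, g, q, f1; term : P -> Q
use counts: f=1; r=1; h (bound)=0; p (bound)=0; g (bound)=0; q (bound)=0; f1 (bound)=0
left-to-right use order: r, f
typing: ✓ — P -> Q
summary: ordered ✗ · linear ✗ · affine ✓ · relevant ✗ · unrestricted ✓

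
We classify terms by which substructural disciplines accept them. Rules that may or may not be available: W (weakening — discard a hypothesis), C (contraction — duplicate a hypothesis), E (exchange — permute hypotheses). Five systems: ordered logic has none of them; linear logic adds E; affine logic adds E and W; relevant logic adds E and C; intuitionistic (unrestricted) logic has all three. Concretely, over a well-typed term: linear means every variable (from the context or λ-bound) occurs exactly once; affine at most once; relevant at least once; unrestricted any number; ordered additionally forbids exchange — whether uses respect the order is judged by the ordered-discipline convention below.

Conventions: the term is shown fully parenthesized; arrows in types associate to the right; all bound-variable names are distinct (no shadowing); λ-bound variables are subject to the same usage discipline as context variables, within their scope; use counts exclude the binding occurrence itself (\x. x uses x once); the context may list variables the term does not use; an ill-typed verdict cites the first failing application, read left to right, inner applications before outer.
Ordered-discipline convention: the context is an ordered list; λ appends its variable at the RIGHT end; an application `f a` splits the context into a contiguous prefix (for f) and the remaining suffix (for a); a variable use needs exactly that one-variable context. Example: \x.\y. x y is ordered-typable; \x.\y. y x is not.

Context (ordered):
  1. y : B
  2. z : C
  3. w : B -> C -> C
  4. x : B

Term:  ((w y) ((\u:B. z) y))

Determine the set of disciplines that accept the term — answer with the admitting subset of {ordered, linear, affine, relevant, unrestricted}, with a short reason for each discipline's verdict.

admitted in: unrestricted
variable uses: y ×2; z ×1; w ×1; x ×0; u (λ-bound) ×0
order of uses: w, y, z, y
typing: well-typed — term : C
ordered ✗ (y ×2 used more than once (contraction); unused: x, u — weakening required)
linear ✗ (y ×2 used more than once (contraction); unused: x, u — weakening required)
affine ✗ (y ×2 used more than once (contraction))
relevant ✗ (unused: x, u — weakening required)
unrestricted ✓ (simply typable at C; W, C, E all held)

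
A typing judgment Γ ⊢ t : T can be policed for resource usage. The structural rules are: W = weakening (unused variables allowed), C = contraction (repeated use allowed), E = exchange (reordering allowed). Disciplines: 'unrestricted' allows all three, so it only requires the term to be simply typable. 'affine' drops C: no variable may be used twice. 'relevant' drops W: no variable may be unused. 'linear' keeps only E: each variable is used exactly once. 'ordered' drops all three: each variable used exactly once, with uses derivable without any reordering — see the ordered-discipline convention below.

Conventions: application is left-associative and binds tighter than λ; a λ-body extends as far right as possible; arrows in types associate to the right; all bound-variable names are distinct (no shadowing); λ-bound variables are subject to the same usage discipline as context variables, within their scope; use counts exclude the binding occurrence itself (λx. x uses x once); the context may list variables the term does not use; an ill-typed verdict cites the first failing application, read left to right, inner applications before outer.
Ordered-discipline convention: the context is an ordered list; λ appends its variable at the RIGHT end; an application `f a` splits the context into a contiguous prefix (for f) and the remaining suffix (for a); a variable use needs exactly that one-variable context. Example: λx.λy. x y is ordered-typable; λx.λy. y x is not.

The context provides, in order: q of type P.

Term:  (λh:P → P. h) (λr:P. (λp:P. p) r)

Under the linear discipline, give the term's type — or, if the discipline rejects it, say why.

not well-typed under linear — needs weakening: q unused
counts: q: 0; h (λ-bound): 1; r (λ-bound): 1; p (λ-bound): 1
left-to-right use order: h, p, r
typing: well-typed at P → P
across the five disciplines: ordered ✗ · linear ✗ · affine ✓ · relevant ✗ · unrestricted ✓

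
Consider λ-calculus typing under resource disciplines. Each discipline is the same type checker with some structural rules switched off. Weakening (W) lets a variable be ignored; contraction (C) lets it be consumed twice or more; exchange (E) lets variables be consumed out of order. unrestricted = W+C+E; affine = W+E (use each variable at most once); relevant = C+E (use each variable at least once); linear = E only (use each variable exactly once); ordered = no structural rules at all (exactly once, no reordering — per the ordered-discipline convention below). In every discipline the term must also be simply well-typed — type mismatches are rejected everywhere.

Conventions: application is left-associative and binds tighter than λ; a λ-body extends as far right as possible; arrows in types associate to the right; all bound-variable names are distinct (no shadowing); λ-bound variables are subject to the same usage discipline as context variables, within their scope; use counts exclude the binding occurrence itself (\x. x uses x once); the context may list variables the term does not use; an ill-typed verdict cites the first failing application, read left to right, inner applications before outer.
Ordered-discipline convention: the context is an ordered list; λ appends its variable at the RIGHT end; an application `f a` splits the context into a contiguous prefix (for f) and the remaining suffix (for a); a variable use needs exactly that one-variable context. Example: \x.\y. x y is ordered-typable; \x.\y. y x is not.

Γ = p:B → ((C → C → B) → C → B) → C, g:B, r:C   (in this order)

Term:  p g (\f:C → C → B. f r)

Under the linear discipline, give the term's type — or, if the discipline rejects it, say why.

term : C
usage: p=1; g=1; r=1; f [bound]=1
order of uses: p, g, f, r
typing: the term checks, with type C
summary: ordered ✗, linear ✓, affine ✓, relevant ✓, unrestricted ✓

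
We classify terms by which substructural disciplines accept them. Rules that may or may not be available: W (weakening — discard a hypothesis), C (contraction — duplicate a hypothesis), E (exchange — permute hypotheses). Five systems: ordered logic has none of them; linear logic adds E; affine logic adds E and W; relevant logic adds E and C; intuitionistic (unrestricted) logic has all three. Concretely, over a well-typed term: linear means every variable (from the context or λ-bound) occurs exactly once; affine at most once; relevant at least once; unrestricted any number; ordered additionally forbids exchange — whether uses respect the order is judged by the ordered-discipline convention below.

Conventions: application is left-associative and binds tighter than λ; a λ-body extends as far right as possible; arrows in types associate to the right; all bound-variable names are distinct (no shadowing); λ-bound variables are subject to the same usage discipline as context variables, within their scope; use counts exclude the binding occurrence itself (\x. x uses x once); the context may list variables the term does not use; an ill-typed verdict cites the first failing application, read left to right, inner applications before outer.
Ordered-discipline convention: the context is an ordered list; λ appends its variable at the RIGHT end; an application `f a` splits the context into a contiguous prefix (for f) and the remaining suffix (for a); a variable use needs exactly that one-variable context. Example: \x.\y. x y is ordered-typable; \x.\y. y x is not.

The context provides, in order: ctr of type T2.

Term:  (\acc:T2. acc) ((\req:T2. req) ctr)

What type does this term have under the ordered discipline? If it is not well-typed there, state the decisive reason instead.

term : T2
variable uses: ctr: 1×, acc (λ-bound): 1×, req (λ-bound): 1×
order of uses: acc, req, ctr
typing: well-typed — term : T2
summary: ordered ✓; linear ✓; affine ✓; relevant ✓; unrestricted ✓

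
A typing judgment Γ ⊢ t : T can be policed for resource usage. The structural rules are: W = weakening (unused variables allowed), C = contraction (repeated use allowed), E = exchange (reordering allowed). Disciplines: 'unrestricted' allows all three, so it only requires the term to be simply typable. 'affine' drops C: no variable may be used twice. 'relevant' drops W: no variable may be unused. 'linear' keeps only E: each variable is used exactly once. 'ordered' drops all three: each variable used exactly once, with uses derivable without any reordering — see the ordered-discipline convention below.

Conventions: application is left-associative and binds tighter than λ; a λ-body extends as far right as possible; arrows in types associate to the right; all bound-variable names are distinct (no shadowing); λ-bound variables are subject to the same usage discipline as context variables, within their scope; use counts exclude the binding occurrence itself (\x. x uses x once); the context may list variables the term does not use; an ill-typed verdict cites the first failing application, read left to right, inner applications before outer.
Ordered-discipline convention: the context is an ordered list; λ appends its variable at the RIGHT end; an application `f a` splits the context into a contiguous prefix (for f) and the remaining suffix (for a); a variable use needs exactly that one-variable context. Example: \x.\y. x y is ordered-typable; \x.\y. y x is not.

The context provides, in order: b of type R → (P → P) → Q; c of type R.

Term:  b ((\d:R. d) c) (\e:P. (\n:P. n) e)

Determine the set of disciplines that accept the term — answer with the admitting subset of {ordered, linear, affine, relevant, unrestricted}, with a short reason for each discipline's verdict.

accepted by: ordered, linear, affine, relevant, unrestricted
usage: b: 1×; c: 1×; d (bound): 1×; e (bound): 1×; n (bound): 1×
uses in reading order: b, d, c, n, e
typing: the term checks, with type Q
ordered: ✓ — one use each (b, c, d, e, n); ordered split holds
linear: ✓ — b, c, d, e, n: one use apiece
affine: ✓ — no duplicate uses among b, c, d, e, n
relevant: ✓ — every one of b, c, d, e, n appears
unrestricted: ✓ — typability at Q is all that's needed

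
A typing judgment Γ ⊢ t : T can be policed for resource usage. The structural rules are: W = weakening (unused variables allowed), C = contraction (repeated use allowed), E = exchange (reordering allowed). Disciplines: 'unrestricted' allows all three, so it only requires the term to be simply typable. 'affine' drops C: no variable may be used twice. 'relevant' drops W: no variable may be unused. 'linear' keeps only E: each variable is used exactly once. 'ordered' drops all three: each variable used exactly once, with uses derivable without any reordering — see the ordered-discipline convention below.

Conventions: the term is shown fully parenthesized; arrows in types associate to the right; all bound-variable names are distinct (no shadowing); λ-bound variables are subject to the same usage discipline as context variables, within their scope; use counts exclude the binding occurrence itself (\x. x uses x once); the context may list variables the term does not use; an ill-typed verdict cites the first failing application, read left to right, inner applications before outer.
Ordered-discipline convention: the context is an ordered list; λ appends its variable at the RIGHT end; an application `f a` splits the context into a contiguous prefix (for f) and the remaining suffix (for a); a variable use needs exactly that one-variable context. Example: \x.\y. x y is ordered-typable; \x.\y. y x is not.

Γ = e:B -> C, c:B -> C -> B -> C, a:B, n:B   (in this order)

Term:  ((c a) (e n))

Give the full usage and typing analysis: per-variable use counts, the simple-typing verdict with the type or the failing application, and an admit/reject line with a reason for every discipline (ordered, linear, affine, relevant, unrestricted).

counts: e=1; c=1; a=1; n=1
use order (left to right): c, a, e, n
typing: well-typed — term : B -> C
ordered: ✗, use order c, a, e, n needs exchange
linear: ✓, exactly-once usage across e, c, a, n
affine: ✓, none of e, c, a, n used more than once
relevant: ✓, every one of e, c, a, n appears
unrestricted: ✓, typability at B -> C is all that's needed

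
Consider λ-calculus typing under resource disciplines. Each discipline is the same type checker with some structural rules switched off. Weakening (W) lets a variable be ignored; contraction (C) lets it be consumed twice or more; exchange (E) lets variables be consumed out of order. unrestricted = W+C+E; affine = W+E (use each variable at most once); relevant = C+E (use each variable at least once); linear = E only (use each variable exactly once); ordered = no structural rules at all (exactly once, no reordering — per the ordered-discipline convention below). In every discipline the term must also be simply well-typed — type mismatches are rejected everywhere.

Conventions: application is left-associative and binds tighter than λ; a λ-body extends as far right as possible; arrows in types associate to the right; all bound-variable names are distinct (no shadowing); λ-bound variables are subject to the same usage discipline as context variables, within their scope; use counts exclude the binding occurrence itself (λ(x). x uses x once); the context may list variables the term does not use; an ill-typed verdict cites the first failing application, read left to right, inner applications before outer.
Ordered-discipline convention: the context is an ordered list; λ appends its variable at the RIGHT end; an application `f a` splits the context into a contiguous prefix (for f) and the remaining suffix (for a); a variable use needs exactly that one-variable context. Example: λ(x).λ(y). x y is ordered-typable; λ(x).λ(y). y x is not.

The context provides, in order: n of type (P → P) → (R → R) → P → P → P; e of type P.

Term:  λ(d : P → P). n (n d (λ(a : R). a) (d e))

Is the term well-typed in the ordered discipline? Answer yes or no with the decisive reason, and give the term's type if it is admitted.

no — needs contraction — n ×2, d ×2
usage: n: 2×, e: 1×, d [bound]: 2×, a [bound]: 1×
order of uses: n, n, d, a, d, e
typing: the term checks, with type (P → P) → (R → R) → P → P → P
per-discipline verdicts: ordered ✗ · linear ✗ · affine ✗ · relevant ✓ · unrestricted ✓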